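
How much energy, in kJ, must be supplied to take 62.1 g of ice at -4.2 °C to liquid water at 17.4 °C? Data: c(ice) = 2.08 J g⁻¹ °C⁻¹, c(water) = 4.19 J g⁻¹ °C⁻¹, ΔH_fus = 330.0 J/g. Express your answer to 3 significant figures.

q = 25.6 kJ

q1 (heat ice -4.2→0.0 °C): 62.1 × 2.08 × 4.2 = 543 J
q2 (melt at 0 °C): 62.1 × 330.0 = 20493 J
q3 (heat water 0.0→17.4 °C): 62.1 × 4.19 × 17.4 = 4527 J
Total: 543 + 20493 + 4527 = 25563 J = 25.6 kJ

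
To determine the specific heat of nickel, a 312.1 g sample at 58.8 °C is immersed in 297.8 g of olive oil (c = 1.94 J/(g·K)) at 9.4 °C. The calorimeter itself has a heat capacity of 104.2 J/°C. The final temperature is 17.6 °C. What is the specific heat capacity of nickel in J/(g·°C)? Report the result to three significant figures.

c = 0.435 J/(g·°C)

q_gained = (297.8 × 1.94 + 104.2) × (17.6 − 9.4) = 5592 J
q_lost = 312.1 × c × (58.8 − 17.6) = 12858.52 c
Set equal: c = 5592 / 12858.52 = 0.435 J/(g·°C)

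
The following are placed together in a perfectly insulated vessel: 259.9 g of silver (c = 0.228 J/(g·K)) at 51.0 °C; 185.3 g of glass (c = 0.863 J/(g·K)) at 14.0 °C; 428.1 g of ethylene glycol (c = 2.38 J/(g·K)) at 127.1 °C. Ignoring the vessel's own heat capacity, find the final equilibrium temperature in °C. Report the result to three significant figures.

Σ mᵢcᵢ(T − Tᵢ) = 0  ⇒  T = Σ mᵢcᵢTᵢ / Σ mᵢcᵢ
Σ mᵢcᵢ = 259.9×0.228 + 185.3×0.863 + 428.1×2.38 = 1238.0491
Σ mᵢcᵢTᵢ = 59.2572×51.0 + 159.9139×14.0 + 1018.878×127.1 = 134760
T = 134760 / 1238.0491 = 108.8 °C

T_f = 109 °C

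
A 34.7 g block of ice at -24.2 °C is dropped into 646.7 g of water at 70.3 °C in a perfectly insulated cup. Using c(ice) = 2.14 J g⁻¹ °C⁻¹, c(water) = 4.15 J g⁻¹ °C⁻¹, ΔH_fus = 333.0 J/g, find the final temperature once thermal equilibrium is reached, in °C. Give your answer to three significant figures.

Heat to bring ice to 0 °C and melt it: q₁ = 34.7×2.14×24.2 + 34.7×333.0 = 13352 J
Heat the water can supply cooling to 0 °C: 646.7×4.15×70.3 = 188671 J > q₁, so all ice melts.
Energy balance: 646.7×4.15×(70.3 − T) = 13352 + 34.7×4.15×(T − 0)
2683.805(70.3 − T) = 13352 + 144.005 T
188671 − 13352 = 2827.810 T
T = 175319 / 2827.810 = 62.00 °C

T_f = 62.0 °C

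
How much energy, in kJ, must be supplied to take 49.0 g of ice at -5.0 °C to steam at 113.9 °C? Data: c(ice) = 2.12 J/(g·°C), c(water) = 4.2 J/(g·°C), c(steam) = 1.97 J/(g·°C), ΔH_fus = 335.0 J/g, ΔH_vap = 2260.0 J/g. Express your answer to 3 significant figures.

q1 (heat ice -5.0→0.0 °C): 49.0 × 2.12 × 5.0 = 519 J
q2 (melt at 0 °C): 49.0 × 335.0 = 16415 J
q3 (heat water 0.0→100.0 °C): 49.0 × 4.2 × 100.0 = 20580 J
q4 (vaporize at 100 °C): 49.0 × 2260.0 = 110740 J
q5 (heat steam 100.0→113.9 °C): 49.0 × 1.97 × 13.9 = 1342 J
Total: 519 + 16415 + 20580 + 110740 + 1342 = 149596 J = 150 kJ

q = 150 kJ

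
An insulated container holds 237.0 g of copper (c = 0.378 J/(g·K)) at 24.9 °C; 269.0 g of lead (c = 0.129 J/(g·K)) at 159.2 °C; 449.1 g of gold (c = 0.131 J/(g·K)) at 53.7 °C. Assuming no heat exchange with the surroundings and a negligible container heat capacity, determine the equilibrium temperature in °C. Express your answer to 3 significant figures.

T_f = 59.6 °C

Σ mᵢcᵢ(T − Tᵢ) = 0  ⇒  T = Σ mᵢcᵢTᵢ / Σ mᵢcᵢ
Σ mᵢcᵢ = 237.0×0.378 + 269.0×0.129 + 449.1×0.131 = 183.1191
Σ mᵢcᵢTᵢ = 89.586×24.9 + 34.701×159.2 + 58.8321×53.7 = 10914
T = 10914 / 183.1191 = 59.60 °C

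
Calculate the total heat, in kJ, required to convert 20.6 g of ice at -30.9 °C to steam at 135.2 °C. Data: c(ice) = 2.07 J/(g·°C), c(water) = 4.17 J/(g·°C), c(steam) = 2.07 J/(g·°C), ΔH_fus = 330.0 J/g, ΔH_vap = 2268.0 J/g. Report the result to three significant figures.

q1 (heat ice -30.9→0.0 °C): 20.6 × 2.07 × 30.9 = 1318 J
q2 (melt at 0 °C): 20.6 × 330.0 = 6798 J
q3 (heat water 0.0→100.0 °C): 20.6 × 4.17 × 100.0 = 8590 J
q4 (vaporize at 100 °C): 20.6 × 2268.0 = 46721 J
q5 (heat steam 100.0→135.2 °C): 20.6 × 2.07 × 35.2 = 1501 J
Total: 1318 + 6798 + 8590 + 46721 + 1501 = 64928 J = 64.9 kJ

q = 64.9 kJ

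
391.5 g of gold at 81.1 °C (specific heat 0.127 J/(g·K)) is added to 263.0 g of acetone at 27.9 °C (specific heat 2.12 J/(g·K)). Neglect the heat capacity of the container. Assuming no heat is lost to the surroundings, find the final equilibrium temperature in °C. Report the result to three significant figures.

Heat lost by gold = heat gained by acetone.
(391.5)(0.127)(81.1 − T) = (263.0)(2.12)(T − 27.9)
49.7205 (81.1 − T) = 557.56 (T − 27.9)
4032.3 − 49.7205 T = 557.56 T − 15556
19588.3 = 607.2805 T
T = 32.26 °C

T_f = 32.3 °C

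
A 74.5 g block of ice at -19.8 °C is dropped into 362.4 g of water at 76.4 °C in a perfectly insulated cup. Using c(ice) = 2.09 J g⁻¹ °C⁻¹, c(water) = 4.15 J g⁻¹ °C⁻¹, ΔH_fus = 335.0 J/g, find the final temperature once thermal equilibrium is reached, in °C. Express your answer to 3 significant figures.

Heat to bring ice to 0 °C and melt it: q₁ = 74.5×2.09×19.8 + 74.5×335.0 = 28040 J
Heat the water can supply cooling to 0 °C: 362.4×4.15×76.4 = 114903 J > q₁, so all ice melts.
Energy balance: 362.4×4.15×(76.4 − T) = 28040 + 74.5×4.15×(T − 0)
1503.96(76.4 − T) = 28040 + 309.175 T
114903 − 28040 = 1813.135 T
T = 86863 / 1813.135 = 47.91 °C

T_f = 47.9 °C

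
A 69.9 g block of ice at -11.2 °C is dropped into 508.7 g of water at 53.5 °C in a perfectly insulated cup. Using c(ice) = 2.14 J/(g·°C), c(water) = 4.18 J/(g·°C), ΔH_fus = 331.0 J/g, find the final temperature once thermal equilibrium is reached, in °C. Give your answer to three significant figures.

T_f = 36.8 °C

Heat to bring ice to 0 °C and melt it: q₁ = 69.9×2.14×11.2 + 69.9×331.0 = 24812 J
Heat the water can supply cooling to 0 °C: 508.7×4.18×53.5 = 113761 J > q₁, so all ice melts.
Energy balance: 508.7×4.18×(53.5 − T) = 24812 + 69.9×4.18×(T − 0)
2126.366(53.5 − T) = 24812 + 292.182 T
113761 − 24812 = 2418.548 T
T = 88949 / 2418.548 = 36.78 °C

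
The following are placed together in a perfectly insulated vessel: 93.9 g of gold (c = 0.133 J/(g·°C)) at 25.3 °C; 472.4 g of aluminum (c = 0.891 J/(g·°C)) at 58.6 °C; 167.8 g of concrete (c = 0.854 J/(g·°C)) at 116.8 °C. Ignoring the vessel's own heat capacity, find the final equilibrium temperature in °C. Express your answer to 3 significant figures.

T_f = 72.3 °C

Σ mᵢcᵢ(T − Tᵢ) = 0  ⇒  T = Σ mᵢcᵢTᵢ / Σ mᵢcᵢ
Σ mᵢcᵢ = 93.9×0.133 + 472.4×0.891 + 167.8×0.854 = 576.6983
Σ mᵢcᵢTᵢ = 12.4887×25.3 + 420.9084×58.6 + 143.3012×116.8 = 41719
T = 41719 / 576.6983 = 72.34 °C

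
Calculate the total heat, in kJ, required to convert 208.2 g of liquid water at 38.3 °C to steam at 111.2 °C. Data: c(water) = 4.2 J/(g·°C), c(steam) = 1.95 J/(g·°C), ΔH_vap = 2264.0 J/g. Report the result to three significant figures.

q = 530 kJ

q1 (heat water 38.3→100.0 °C): 208.2 × 4.2 × 61.7 = 53953 J
q2 (vaporize at 100 °C): 208.2 × 2264.0 = 471365 J
q3 (heat steam 100.0→111.2 °C): 208.2 × 1.95 × 11.2 = 4547 J
Total: 53953 + 471365 + 4547 = 529865 J = 530 kJ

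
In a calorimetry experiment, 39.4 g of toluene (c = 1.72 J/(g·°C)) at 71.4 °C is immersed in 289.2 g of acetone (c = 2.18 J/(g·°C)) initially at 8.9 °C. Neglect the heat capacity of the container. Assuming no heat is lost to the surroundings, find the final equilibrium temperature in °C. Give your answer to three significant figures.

T_f = 15.0 °C

Heat lost by toluene = heat gained by acetone.
(39.4)(1.72)(71.4 − T) = (289.2)(2.18)(T − 8.9)
67.768 (71.4 − T) = 630.456 (T − 8.9)
4838.6 − 67.768 T = 630.456 T − 5611.1
10449.7 = 698.224 T
T = 14.97 °C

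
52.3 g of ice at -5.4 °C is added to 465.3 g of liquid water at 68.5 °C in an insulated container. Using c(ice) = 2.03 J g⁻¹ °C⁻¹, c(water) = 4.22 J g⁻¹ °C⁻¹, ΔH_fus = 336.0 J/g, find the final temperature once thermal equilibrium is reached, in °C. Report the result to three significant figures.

T_f = 53.3 °C

Heat to bring ice to 0 °C and melt it: q₁ = 52.3×2.03×5.4 + 52.3×336.0 = 18146 J
Heat the water can supply cooling to 0 °C: 465.3×4.22×68.5 = 134504 J > q₁, so all ice melts.
Energy balance: 465.3×4.22×(68.5 − T) = 18146 + 52.3×4.22×(T − 0)
1963.566(68.5 − T) = 18146 + 220.706 T
134504 − 18146 = 2184.272 T
T = 116358 / 2184.272 = 53.27 °C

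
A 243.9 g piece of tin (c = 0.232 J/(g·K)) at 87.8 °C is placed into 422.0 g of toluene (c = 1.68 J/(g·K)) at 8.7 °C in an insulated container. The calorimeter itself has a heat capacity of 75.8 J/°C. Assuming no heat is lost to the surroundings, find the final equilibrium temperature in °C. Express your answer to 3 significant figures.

T_f = 14.0 °C

Heat lost by tin = heat gained by toluene + calorimeter.
(243.9)(0.232)(87.8 − T) = [(422.0)(1.68) + 75.8](T − 8.7)
56.5848 (87.8 − T) = 784.76 (T − 8.7)
4968.1 − 56.5848 T = 784.76 T − 6827.4
11795.5 = 841.3448 T
T = 14.02 °C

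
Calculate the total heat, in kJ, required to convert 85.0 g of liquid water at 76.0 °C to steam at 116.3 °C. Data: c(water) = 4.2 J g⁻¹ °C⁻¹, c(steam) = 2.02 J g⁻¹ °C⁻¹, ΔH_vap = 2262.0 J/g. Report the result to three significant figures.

q = 204 kJ

q1 (heat water 76.0→100.0 °C): 85.0 × 4.2 × 24.0 = 8568 J
q2 (vaporize at 100 °C): 85.0 × 2262.0 = 192270 J
q3 (heat steam 100.0→116.3 °C): 85.0 × 2.02 × 16.3 = 2799 J
Total: 8568 + 192270 + 2799 = 203637 J = 204 kJ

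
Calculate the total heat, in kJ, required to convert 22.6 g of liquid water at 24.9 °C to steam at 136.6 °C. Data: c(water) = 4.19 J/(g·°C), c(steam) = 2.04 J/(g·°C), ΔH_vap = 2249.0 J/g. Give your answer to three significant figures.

q1 (heat water 24.9→100.0 °C): 22.6 × 4.19 × 75.1 = 7112 J
q2 (vaporize at 100 °C): 22.6 × 2249.0 = 50827 J
q3 (heat steam 100.0→136.6 °C): 22.6 × 2.04 × 36.6 = 1687 J
Total: 7112 + 50827 + 1687 = 59626 J = 59.6 kJ

q = 59.6 kJ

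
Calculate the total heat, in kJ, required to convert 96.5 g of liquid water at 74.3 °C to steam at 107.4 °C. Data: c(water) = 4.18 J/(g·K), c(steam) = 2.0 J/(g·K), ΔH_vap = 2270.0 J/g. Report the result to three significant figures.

q1 (heat water 74.3→100.0 °C): 96.5 × 4.18 × 25.7 = 10367 J
q2 (vaporize at 100 °C): 96.5 × 2270.0 = 219055 J
q3 (heat steam 100.0→107.4 °C): 96.5 × 2.0 × 7.4 = 1428 J
Total: 10367 + 219055 + 1428 = 230850 J = 231 kJ

q = 231 kJ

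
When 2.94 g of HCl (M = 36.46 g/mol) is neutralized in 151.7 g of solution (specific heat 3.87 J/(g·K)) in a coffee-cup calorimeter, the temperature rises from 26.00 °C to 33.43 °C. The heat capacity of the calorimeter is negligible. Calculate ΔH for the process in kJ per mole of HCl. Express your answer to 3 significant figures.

|ΔT| = |33.43 − 26.00| = 7.43 °C
|q_surr| = (151.7 × 3.87) × 7.43 = 587.079 × 7.43 = 4362 J
n(HCl) = 2.94 / 36.46 = 0.08064 mol
Temperature rose, so q_rxn = −|q_surr| = -4.362 kJ
ΔH = q_rxn / n = -54.09 kJ/mol

ΔH = -54.1 kJ/mol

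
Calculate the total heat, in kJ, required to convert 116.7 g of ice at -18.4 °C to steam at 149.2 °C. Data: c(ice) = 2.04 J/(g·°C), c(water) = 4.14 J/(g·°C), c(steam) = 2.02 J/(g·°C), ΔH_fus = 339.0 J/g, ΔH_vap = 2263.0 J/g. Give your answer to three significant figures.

q = 368 kJ

q1 (heat ice -18.4→0.0 °C): 116.7 × 2.04 × 18.4 = 4380 J
q2 (melt at 0 °C): 116.7 × 339.0 = 39561 J
q3 (heat water 0.0→100.0 °C): 116.7 × 4.14 × 100.0 = 48314 J
q4 (vaporize at 100 °C): 116.7 × 2263.0 = 264092 J
q5 (heat steam 100.0→149.2 °C): 116.7 × 2.02 × 49.2 = 11598 J
Total: 4380 + 39561 + 48314 + 264092 + 11598 = 367945 J = 368 kJ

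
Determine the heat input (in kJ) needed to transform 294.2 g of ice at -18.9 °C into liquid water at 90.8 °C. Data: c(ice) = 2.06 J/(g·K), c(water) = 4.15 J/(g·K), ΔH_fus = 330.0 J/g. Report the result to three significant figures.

q = 219 kJ

q1 (heat ice -18.9→0.0 °C): 294.2 × 2.06 × 18.9 = 11454 J
q2 (melt at 0 °C): 294.2 × 330.0 = 97086 J
q3 (heat water 0.0→90.8 °C): 294.2 × 4.15 × 90.8 = 110860 J
Total: 11454 + 97086 + 110860 = 219400 J = 219 kJ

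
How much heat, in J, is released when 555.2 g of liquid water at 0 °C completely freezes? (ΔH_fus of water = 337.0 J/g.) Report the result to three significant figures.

q = m × ΔH_fus = 555.2 × 337.0 = 187100 J

q = 187000 J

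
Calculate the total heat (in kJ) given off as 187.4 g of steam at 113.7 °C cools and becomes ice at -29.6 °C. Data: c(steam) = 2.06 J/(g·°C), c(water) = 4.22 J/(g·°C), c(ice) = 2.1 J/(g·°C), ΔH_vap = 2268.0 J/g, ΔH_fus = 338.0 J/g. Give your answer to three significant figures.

q1 (cool steam 113.7→100 °C): 187.4 × 2.06 × 13.7 = 5289 J
q2 (condense at 100 °C): 187.4 × 2268.0 = 425023 J
q3 (cool water 100→0 °C): 187.4 × 4.22 × 100.0 = 79083 J
q4 (freeze at 0 °C): 187.4 × 338.0 = 63341 J
q5 (cool ice 0→-29.6 °C): 187.4 × 2.1 × 29.6 = 11649 J
Total: 5289 + 425023 + 79083 + 63341 + 11649 = 584385 J = 584 kJ

q = 584 kJ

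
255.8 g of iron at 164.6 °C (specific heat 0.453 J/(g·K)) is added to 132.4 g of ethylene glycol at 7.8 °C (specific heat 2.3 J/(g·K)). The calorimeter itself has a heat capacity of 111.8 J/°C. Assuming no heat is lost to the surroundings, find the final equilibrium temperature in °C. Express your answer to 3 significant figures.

T_f = 41.9 °C

Heat lost by iron = heat gained by ethylene glycol + calorimeter.
(255.8)(0.453)(164.6 − T) = [(132.4)(2.3) + 111.8](T − 7.8)
115.8774 (164.6 − T) = 416.32 (T − 7.8)
19073 − 115.8774 T = 416.32 T − 3247.3
22320.3 = 532.1974 T
T = 41.94 °C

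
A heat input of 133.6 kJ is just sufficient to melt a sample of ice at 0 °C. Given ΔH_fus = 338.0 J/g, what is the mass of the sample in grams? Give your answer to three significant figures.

m = q / ΔH_fus = 133600 J / 338.0 J/g = 395 g

m = 395 g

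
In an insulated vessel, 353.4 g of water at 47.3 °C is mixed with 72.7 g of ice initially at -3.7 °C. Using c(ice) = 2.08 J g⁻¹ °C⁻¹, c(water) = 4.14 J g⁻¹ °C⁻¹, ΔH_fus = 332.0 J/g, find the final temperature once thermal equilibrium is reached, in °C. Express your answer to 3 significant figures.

T_f = 25.2 °C

Heat to bring ice to 0 °C and melt it: q₁ = 72.7×2.08×3.7 + 72.7×332.0 = 24696 J
Heat the water can supply cooling to 0 °C: 353.4×4.14×47.3 = 69203.5 J > q₁, so all ice melts.
Energy balance: 353.4×4.14×(47.3 − T) = 24696 + 72.7×4.14×(T − 0)
1463.076(47.3 − T) = 24696 + 300.978 T
69203.5 − 24696 = 1764.054 T
T = 44507.5 / 1764.054 = 25.23 °C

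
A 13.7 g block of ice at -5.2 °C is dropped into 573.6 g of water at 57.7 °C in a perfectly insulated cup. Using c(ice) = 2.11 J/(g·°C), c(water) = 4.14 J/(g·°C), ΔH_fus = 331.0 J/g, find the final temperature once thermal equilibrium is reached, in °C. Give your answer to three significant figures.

T_f = 54.4 °C

Heat to bring ice to 0 °C and melt it: q₁ = 13.7×2.11×5.2 + 13.7×331.0 = 4685.0 J
Heat the water can supply cooling to 0 °C: 573.6×4.14×57.7 = 137020 J > q₁, so all ice melts.
Energy balance: 573.6×4.14×(57.7 − T) = 4685.0 + 13.7×4.14×(T − 0)
2374.704(57.7 − T) = 4685.0 + 56.718 T
137020 − 4685.0 = 2431.422 T
T = 132335.0 / 2431.422 = 54.43 °C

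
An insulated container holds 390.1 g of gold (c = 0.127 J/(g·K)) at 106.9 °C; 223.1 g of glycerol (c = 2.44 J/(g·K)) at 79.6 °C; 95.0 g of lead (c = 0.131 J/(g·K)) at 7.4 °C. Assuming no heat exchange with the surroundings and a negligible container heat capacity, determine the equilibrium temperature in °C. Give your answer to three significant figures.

T_f = 80.3 °C

Σ mᵢcᵢ(T − Tᵢ) = 0  ⇒  T = Σ mᵢcᵢTᵢ / Σ mᵢcᵢ
Σ mᵢcᵢ = 390.1×0.127 + 223.1×2.44 + 95.0×0.131 = 606.3517
Σ mᵢcᵢTᵢ = 49.5427×106.9 + 544.364×79.6 + 12.445×7.4 = 48720
T = 48720 / 606.3517 = 80.349 °C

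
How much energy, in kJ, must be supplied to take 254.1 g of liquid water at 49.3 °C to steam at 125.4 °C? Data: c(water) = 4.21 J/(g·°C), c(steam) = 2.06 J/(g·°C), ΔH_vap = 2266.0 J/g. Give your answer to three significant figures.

q1 (heat water 49.3→100.0 °C): 254.1 × 4.21 × 50.7 = 54237 J
q2 (vaporize at 100 °C): 254.1 × 2266.0 = 575791 J
q3 (heat steam 100.0→125.4 °C): 254.1 × 2.06 × 25.4 = 13296 J
Total: 54237 + 575791 + 13296 = 643324 J = 643 kJ

q = 643 kJ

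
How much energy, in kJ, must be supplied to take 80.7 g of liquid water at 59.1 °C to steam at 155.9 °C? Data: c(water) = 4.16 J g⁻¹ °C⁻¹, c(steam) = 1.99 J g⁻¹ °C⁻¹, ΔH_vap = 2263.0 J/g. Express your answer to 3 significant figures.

q1 (heat water 59.1→100.0 °C): 80.7 × 4.16 × 40.9 = 13731 J
q2 (vaporize at 100 °C): 80.7 × 2263.0 = 182624 J
q3 (heat steam 100.0→155.9 °C): 80.7 × 1.99 × 55.9 = 8977 J
Total: 13731 + 182624 + 8977 = 205332 J = 205 kJ

q = 205 kJ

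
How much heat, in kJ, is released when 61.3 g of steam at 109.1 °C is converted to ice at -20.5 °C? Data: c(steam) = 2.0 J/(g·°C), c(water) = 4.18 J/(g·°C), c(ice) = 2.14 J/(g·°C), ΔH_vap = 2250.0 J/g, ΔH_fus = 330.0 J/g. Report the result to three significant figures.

q1 (cool steam 109.1→100 °C): 61.3 × 2.0 × 9.1 = 1116 J
q2 (condense at 100 °C): 61.3 × 2250.0 = 137925 J
q3 (cool water 100→0 °C): 61.3 × 4.18 × 100.0 = 25623 J
q4 (freeze at 0 °C): 61.3 × 330.0 = 20229 J
q5 (cool ice 0→-20.5 °C): 61.3 × 2.14 × 20.5 = 2689 J
Total: 1116 + 137925 + 25623 + 20229 + 2689 = 187582 J = 188 kJ

q = 188 kJ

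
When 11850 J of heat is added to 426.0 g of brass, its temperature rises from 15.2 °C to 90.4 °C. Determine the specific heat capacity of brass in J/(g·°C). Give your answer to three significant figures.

c = q / (m ΔT) = 11850 / (426.0 × 75.2)
c = 11850 / 32035.2 = 0.370 J/(g·°C)

c = 0.370 J/(g·°C)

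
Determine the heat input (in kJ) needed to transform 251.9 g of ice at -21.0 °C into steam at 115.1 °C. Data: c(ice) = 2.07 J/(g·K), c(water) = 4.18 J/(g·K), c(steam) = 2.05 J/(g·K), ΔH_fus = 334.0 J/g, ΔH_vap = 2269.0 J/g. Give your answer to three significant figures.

q = 780 kJ

q1 (heat ice -21.0→0.0 °C): 251.9 × 2.07 × 21.0 = 10950 J
q2 (melt at 0 °C): 251.9 × 334.0 = 84135 J
q3 (heat water 0.0→100.0 °C): 251.9 × 4.18 × 100.0 = 105294 J
q4 (vaporize at 100 °C): 251.9 × 2269.0 = 571561 J
q5 (heat steam 100.0→115.1 °C): 251.9 × 2.05 × 15.1 = 7798 J
Total: 10950 + 84135 + 105294 + 571561 + 7798 = 779738 J = 780 kJ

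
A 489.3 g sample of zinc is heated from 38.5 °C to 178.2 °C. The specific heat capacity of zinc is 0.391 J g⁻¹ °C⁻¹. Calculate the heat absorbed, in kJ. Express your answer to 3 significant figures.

q = m c ΔT = 489.3 × 0.391 × (178.2 − 38.5)
q = 489.3 × 0.391 × 139.7 = 26730 J = 26.7 kJ

q = 26.7 kJ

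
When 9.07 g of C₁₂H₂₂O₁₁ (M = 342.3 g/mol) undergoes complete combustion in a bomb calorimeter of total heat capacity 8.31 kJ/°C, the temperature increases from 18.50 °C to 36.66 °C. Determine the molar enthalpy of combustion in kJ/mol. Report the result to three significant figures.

ΔH = -5700 kJ/mol

ΔT = 36.66 − 18.50 = 18.16 °C
q_cal = C_cal × ΔT = 8.31 × 18.16 = 150.9096 kJ
n = 9.07 / 342.3 = 0.026497 mol
q_rxn = −q_cal = -150.9096 kJ
ΔH = -150.9096 / 0.026497 = -5695 kJ/mol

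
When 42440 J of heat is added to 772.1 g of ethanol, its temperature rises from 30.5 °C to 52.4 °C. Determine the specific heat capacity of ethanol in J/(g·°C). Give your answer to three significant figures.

c = q / (m ΔT) = 42440 / (772.1 × 21.9)
c = 42440 / 16908.99 = 2.51 J/(g·°C)

c = 2.51 J/(g·°C)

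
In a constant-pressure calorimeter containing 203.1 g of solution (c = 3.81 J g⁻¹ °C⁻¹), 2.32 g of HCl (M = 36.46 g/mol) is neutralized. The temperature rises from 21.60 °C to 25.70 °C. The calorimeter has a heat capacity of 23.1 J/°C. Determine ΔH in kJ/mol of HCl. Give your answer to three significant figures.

|ΔT| = |25.70 − 21.60| = 4.10 °C
|q_surr| = (203.1 × 3.81 + 23.1) × 4.10 = 796.911 × 4.10 = 3267 J
n(HCl) = 2.32 / 36.46 = 0.06363 mol
Temperature rose, so q_rxn = −|q_surr| = -3.267 kJ
ΔH = q_rxn / n = -51.34 kJ/mol

ΔH = -51.3 kJ/mol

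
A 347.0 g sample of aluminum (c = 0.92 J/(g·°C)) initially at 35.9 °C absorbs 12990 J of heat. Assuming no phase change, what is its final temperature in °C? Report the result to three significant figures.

T_f = 76.6 °C

ΔT = q / (m c) = 12990 / (347.0 × 0.92) = 40.69 °C
T_f = 35.9 + 40.69 = 76.59 °C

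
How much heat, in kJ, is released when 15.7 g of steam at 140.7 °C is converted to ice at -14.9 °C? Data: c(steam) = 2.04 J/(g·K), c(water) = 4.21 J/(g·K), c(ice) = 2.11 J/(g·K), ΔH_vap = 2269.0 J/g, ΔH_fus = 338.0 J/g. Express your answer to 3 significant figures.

q1 (cool steam 140.7→100 °C): 15.7 × 2.04 × 40.7 = 1304 J
q2 (condense at 100 °C): 15.7 × 2269.0 = 35623 J
q3 (cool water 100→0 °C): 15.7 × 4.21 × 100.0 = 6610 J
q4 (freeze at 0 °C): 15.7 × 338.0 = 5307 J
q5 (cool ice 0→-14.9 °C): 15.7 × 2.11 × 14.9 = 494 J
Total: 1304 + 35623 + 6610 + 5307 + 494 = 49338 J = 49.3 kJ

q = 49.3 kJ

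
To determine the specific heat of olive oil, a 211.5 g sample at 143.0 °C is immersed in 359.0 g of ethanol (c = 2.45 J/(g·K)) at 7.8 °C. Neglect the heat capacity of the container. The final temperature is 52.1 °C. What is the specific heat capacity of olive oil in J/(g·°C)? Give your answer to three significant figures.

c = 2.03 J/(g·°C)

q_gained = (359.0 × 2.45) × (52.1 − 7.8) = 38960 J
q_lost = 211.5 × c × (143.0 − 52.1) = 19225.35 c
Set equal: c = 38960 / 19225.35 = 2.03 J/(g·°C)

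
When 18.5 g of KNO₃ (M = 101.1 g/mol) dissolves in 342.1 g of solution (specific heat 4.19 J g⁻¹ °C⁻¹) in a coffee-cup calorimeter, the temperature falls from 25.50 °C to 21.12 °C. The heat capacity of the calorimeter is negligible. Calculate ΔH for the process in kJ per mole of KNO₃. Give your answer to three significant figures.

|ΔT| = |21.12 − 25.50| = 4.38 °C
|q_surr| = (342.1 × 4.19) × 4.38 = 1433.399 × 4.38 = 6278 J
n(KNO₃) = 18.5 / 101.1 = 0.1830 mol
Temperature fell, so q_rxn = +|q_surr| = 6.278 kJ
ΔH = q_rxn / n = 34.31 kJ/mol

ΔH = 34.3 kJ/mol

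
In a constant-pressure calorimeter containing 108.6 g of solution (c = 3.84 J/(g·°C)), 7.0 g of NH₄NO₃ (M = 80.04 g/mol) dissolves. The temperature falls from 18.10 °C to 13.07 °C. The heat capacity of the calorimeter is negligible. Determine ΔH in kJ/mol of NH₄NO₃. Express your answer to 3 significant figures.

|ΔT| = |13.07 − 18.10| = 5.03 °C
|q_surr| = (108.6 × 3.84) × 5.03 = 417.024 × 5.03 = 2098 J
n(NH₄NO₃) = 7.0 / 80.04 = 0.08746 mol
Temperature fell, so q_rxn = +|q_surr| = 2.098 kJ
ΔH = q_rxn / n = 23.99 kJ/mol

ΔH = 24.0 kJ/mol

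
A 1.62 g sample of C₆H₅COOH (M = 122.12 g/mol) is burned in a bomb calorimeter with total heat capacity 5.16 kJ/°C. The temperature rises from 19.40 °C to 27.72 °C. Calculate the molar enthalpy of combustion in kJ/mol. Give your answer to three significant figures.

ΔH = -3240 kJ/mol

ΔT = 27.72 − 19.40 = 8.32 °C
q_cal = C_cal × ΔT = 5.16 × 8.32 = 42.9312 kJ
n = 1.62 / 122.12 = 0.01327 mol
q_rxn = −q_cal = -42.9312 kJ
ΔH = -42.9312 / 0.01327 = -3235 kJ/mol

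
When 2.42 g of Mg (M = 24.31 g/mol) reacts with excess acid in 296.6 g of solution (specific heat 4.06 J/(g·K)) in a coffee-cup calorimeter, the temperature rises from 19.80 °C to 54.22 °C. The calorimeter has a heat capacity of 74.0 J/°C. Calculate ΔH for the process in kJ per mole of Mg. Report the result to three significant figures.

|ΔT| = |54.22 − 19.80| = 34.42 °C
|q_surr| = (296.6 × 4.06 + 74.0) × 34.42 = 1278.196 × 34.42 = 44000 J
n(Mg) = 2.42 / 24.31 = 0.09955 mol
Temperature rose, so q_rxn = −|q_surr| = -44.00 kJ
ΔH = q_rxn / n = -442.0 kJ/mol

ΔH = -442 kJ/mol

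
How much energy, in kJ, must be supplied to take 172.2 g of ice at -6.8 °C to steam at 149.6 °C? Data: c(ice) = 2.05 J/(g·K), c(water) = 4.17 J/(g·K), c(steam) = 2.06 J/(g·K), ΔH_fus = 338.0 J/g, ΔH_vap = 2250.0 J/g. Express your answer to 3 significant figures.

q = 537 kJ

q1 (heat ice -6.8→0.0 °C): 172.2 × 2.05 × 6.8 = 2400 J
q2 (melt at 0 °C): 172.2 × 338.0 = 58204 J
q3 (heat water 0.0→100.0 °C): 172.2 × 4.17 × 100.0 = 71807 J
q4 (vaporize at 100 °C): 172.2 × 2250.0 = 387450 J
q5 (heat steam 100.0→149.6 °C): 172.2 × 2.06 × 49.6 = 17595 J
Total: 2400 + 58204 + 71807 + 387450 + 17595 = 537456 J = 537 kJ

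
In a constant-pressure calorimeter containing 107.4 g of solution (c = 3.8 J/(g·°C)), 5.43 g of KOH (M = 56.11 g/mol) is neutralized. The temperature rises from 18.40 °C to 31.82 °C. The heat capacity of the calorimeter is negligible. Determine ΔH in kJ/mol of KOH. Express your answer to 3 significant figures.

|ΔT| = |31.82 − 18.40| = 13.42 °C
|q_surr| = (107.4 × 3.8) × 13.42 = 408.12 × 13.42 = 5477 J
n(KOH) = 5.43 / 56.11 = 0.09677 mol
Temperature rose, so q_rxn = −|q_surr| = -5.477 kJ
ΔH = q_rxn / n = -56.60 kJ/mol

ΔH = -56.6 kJ/mol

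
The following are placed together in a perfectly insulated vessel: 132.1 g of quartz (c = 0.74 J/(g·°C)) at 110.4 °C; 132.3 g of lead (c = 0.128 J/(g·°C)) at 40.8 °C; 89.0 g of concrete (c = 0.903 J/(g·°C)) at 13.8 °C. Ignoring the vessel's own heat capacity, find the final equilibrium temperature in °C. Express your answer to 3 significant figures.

Σ mᵢcᵢ(T − Tᵢ) = 0  ⇒  T = Σ mᵢcᵢTᵢ / Σ mᵢcᵢ
Σ mᵢcᵢ = 132.1×0.74 + 132.3×0.128 + 89.0×0.903 = 195.0554
Σ mᵢcᵢTᵢ = 97.754×110.4 + 16.9344×40.8 + 80.367×13.8 = 12592
T = 12592 / 195.0554 = 64.56 °C

T_f = 64.6 °C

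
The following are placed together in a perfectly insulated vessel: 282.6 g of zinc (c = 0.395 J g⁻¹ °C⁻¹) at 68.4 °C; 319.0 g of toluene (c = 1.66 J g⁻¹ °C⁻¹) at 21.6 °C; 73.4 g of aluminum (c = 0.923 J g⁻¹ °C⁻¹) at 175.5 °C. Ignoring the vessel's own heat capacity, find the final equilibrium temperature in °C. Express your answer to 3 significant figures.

Σ mᵢcᵢ(T − Tᵢ) = 0  ⇒  T = Σ mᵢcᵢTᵢ / Σ mᵢcᵢ
Σ mᵢcᵢ = 282.6×0.395 + 319.0×1.66 + 73.4×0.923 = 708.9152
Σ mᵢcᵢTᵢ = 111.627×68.4 + 529.54×21.6 + 67.7482×175.5 = 30963
T = 30963 / 708.9152 = 43.68 °C

T_f = 43.7 °C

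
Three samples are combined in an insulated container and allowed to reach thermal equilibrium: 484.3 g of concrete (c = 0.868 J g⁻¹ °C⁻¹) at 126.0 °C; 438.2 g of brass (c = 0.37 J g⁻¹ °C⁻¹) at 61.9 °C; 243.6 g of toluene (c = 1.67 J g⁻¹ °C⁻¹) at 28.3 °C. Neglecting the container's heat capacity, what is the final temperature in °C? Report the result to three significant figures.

Σ mᵢcᵢ(T − Tᵢ) = 0  ⇒  T = Σ mᵢcᵢTᵢ / Σ mᵢcᵢ
Σ mᵢcᵢ = 484.3×0.868 + 438.2×0.37 + 243.6×1.67 = 989.3184
Σ mᵢcᵢTᵢ = 420.3724×126.0 + 162.134×61.9 + 406.812×28.3 = 74516
T = 74516 / 989.3184 = 75.32 °C

T_f = 75.3 °C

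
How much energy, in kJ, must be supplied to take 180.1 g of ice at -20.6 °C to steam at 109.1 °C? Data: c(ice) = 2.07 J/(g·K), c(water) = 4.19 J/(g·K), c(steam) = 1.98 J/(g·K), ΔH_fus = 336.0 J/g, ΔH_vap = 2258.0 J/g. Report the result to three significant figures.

q1 (heat ice -20.6→0.0 °C): 180.1 × 2.07 × 20.6 = 7680 J
q2 (melt at 0 °C): 180.1 × 336.0 = 60514 J
q3 (heat water 0.0→100.0 °C): 180.1 × 4.19 × 100.0 = 75462 J
q4 (vaporize at 100 °C): 180.1 × 2258.0 = 406666 J
q5 (heat steam 100.0→109.1 °C): 180.1 × 1.98 × 9.1 = 3245 J
Total: 7680 + 60514 + 75462 + 406666 + 3245 = 553567 J = 554 kJ

q = 554 kJ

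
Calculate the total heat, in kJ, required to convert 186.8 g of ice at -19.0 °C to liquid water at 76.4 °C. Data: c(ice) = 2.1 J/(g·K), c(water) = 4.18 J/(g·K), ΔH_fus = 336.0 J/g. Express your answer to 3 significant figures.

q = 130 kJ

q1 (heat ice -19.0→0.0 °C): 186.8 × 2.1 × 19.0 = 7453 J
q2 (melt at 0 °C): 186.8 × 336.0 = 62765 J
q3 (heat water 0.0→76.4 °C): 186.8 × 4.18 × 76.4 = 59655 J
Total: 7453 + 62765 + 59655 = 129873 J = 130 kJ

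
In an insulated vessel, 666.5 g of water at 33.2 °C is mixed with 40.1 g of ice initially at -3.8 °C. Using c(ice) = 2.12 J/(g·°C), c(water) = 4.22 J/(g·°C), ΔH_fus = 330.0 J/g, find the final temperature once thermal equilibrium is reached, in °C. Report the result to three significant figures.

Heat to bring ice to 0 °C and melt it: q₁ = 40.1×2.12×3.8 + 40.1×330.0 = 13556 J
Heat the water can supply cooling to 0 °C: 666.5×4.22×33.2 = 93379.3 J > q₁, so all ice melts.
Energy balance: 666.5×4.22×(33.2 − T) = 13556 + 40.1×4.22×(T − 0)
2812.63(33.2 − T) = 13556 + 169.222 T
93379.3 − 13556 = 2981.852 T
T = 79823.3 / 2981.852 = 26.77 °C

T_f = 26.8 °C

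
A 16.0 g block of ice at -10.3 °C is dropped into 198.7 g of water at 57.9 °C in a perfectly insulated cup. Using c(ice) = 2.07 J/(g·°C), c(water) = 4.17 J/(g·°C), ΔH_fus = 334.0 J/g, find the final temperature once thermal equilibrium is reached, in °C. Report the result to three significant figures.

T_f = 47.2 °C

Heat to bring ice to 0 °C and melt it: q₁ = 16.0×2.07×10.3 + 16.0×334.0 = 5685.1 J
Heat the water can supply cooling to 0 °C: 198.7×4.17×57.9 = 47974.7 J > q₁, so all ice melts.
Energy balance: 198.7×4.17×(57.9 − T) = 5685.1 + 16.0×4.17×(T − 0)
828.579(57.9 − T) = 5685.1 + 66.72 T
47974.7 − 5685.1 = 895.299 T
T = 42289.6 / 895.299 = 47.24 °C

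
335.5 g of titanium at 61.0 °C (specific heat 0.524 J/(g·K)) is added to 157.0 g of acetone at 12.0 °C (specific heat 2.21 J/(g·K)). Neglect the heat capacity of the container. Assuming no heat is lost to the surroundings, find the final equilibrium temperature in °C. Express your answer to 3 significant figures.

Heat lost by titanium = heat gained by acetone.
(335.5)(0.524)(61.0 − T) = (157.0)(2.21)(T − 12.0)
175.802 (61.0 − T) = 346.97 (T − 12.0)
10724 − 175.802 T = 346.97 T − 4163.6
14887.6 = 522.772 T
T = 28.48 °C

T_f = 28.5 °C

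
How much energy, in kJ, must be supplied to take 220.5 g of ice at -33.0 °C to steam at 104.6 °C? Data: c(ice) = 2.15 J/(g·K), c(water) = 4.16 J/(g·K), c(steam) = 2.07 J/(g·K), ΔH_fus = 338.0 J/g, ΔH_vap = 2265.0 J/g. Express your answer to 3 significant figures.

q = 683 kJ

q1 (heat ice -33.0→0.0 °C): 220.5 × 2.15 × 33.0 = 15644 J
q2 (melt at 0 °C): 220.5 × 338.0 = 74529 J
q3 (heat water 0.0→100.0 °C): 220.5 × 4.16 × 100.0 = 91728 J
q4 (vaporize at 100 °C): 220.5 × 2265.0 = 499433 J
q5 (heat steam 100.0→104.6 °C): 220.5 × 2.07 × 4.6 = 2100 J
Total: 15644 + 74529 + 91728 + 499433 + 2100 = 683434 J = 683 kJ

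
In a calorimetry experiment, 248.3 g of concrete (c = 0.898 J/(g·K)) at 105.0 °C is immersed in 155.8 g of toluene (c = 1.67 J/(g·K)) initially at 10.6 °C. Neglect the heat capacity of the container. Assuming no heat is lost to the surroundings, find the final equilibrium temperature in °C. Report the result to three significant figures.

T_f = 54.2 °C

Heat lost by concrete = heat gained by toluene.
(248.3)(0.898)(105.0 − T) = (155.8)(1.67)(T − 10.6)
222.9734 (105.0 − T) = 260.186 (T − 10.6)
23412 − 222.9734 T = 260.186 T − 2758.0
26170.0 = 483.1594 T
T = 54.16 °C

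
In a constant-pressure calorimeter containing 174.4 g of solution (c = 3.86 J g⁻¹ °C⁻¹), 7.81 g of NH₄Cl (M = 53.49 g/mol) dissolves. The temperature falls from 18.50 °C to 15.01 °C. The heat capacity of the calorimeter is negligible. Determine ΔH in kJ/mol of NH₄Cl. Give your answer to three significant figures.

ΔH = 16.1 kJ/mol

|ΔT| = |15.01 − 18.50| = 3.49 °C
|q_surr| = (174.4 × 3.86) × 3.49 = 673.184 × 3.49 = 2349 J
n(NH₄Cl) = 7.81 / 53.49 = 0.1460 mol
Temperature fell, so q_rxn = +|q_surr| = 2.349 kJ
ΔH = q_rxn / n = 16.09 kJ/mol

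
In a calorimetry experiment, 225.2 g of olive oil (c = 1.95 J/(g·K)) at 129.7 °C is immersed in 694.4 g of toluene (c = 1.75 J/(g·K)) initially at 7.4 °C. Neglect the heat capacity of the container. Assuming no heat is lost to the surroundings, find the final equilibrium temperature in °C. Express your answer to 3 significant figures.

Heat lost by olive oil = heat gained by toluene.
(225.2)(1.95)(129.7 − T) = (694.4)(1.75)(T − 7.4)
439.14 (129.7 − T) = 1215.2 (T − 7.4)
56956 − 439.14 T = 1215.2 T − 8992.5
65948.5 = 1654.34 T
T = 39.86 °C

T_f = 39.9 °C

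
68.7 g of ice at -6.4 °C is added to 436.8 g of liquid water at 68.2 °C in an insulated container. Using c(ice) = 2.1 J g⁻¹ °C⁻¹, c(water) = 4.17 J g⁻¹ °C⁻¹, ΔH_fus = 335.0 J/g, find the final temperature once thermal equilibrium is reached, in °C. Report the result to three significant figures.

T_f = 47.6 °C

Heat to bring ice to 0 °C and melt it: q₁ = 68.7×2.1×6.4 + 68.7×335.0 = 23938 J
Heat the water can supply cooling to 0 °C: 436.8×4.17×68.2 = 124223 J > q₁, so all ice melts.
Energy balance: 436.8×4.17×(68.2 − T) = 23938 + 68.7×4.17×(T − 0)
1821.456(68.2 − T) = 23938 + 286.479 T
124223 − 23938 = 2107.935 T
T = 100285 / 2107.935 = 47.57 °C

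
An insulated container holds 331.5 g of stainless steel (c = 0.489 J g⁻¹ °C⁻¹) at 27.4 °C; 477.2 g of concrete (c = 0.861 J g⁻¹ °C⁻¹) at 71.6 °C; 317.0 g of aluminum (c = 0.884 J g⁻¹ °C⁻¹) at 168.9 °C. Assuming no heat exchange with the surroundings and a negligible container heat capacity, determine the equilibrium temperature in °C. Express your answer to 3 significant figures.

Σ mᵢcᵢ(T − Tᵢ) = 0  ⇒  T = Σ mᵢcᵢTᵢ / Σ mᵢcᵢ
Σ mᵢcᵢ = 331.5×0.489 + 477.2×0.861 + 317.0×0.884 = 853.2007
Σ mᵢcᵢTᵢ = 162.1035×27.4 + 410.8692×71.6 + 280.228×168.9 = 81190
T = 81190 / 853.2007 = 95.16 °C

T_f = 95.2 °C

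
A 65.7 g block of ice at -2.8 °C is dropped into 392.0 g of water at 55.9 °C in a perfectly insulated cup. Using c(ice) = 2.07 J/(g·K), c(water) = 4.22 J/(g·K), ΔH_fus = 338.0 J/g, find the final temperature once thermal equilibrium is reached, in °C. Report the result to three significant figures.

T_f = 36.2 °C

Heat to bring ice to 0 °C and melt it: q₁ = 65.7×2.07×2.8 + 65.7×338.0 = 22587 J
Heat the water can supply cooling to 0 °C: 392.0×4.22×55.9 = 92472.0 J > q₁, so all ice melts.
Energy balance: 392.0×4.22×(55.9 − T) = 22587 + 65.7×4.22×(T − 0)
1654.24(55.9 − T) = 22587 + 277.254 T
92472.0 − 22587 = 1931.494 T
T = 69885.0 / 1931.494 = 36.18 °C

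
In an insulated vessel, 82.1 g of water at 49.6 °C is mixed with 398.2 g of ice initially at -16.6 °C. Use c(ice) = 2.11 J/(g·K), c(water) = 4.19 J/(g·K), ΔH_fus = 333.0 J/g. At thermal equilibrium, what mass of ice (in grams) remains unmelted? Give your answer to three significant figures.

m_ice remaining = 389 g

Heat to warm all ice to 0 °C: 398.2×2.11×16.6 = 13947 J
Heat released by water cooling to 0 °C: 82.1×4.19×49.6 = 17062 J
17062 J < 13947 + 398.2×333.0 = 146547.6 J, so not all ice melts; final T = 0 °C.
Heat left for melting: 17062 − 13947 = 3115 J
Mass melted = 3115 / 333.0 = 9.354 g
Ice remaining = 398.2 − 9.354 = 388.846 g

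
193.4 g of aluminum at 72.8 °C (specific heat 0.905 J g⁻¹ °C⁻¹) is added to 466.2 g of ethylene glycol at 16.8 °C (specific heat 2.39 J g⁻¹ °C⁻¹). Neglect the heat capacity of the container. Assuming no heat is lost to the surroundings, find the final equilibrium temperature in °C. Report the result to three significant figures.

Heat lost by aluminum = heat gained by ethylene glycol.
(193.4)(0.905)(72.8 − T) = (466.2)(2.39)(T − 16.8)
175.027 (72.8 − T) = 1114.218 (T − 16.8)
12742 − 175.027 T = 1114.218 T − 18719
31461 = 1289.245 T
T = 24.40 °C

T_f = 24.4 °C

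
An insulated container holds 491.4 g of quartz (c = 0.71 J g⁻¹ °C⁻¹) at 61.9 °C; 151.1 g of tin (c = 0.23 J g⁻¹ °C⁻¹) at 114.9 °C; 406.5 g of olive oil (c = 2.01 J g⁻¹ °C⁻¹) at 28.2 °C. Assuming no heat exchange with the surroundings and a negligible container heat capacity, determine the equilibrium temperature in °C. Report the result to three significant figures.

T_f = 40.5 °C

Σ mᵢcᵢ(T − Tᵢ) = 0  ⇒  T = Σ mᵢcᵢTᵢ / Σ mᵢcᵢ
Σ mᵢcᵢ = 491.4×0.71 + 151.1×0.23 + 406.5×2.01 = 1200.712
Σ mᵢcᵢTᵢ = 348.894×61.9 + 34.753×114.9 + 817.065×28.2 = 48631
T = 48631 / 1200.712 = 40.50 °C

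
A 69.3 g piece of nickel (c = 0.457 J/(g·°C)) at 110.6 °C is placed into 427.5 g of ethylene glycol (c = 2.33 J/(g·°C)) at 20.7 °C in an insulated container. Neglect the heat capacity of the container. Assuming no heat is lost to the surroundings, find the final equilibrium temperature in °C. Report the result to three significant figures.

T_f = 23.5 °C

Heat lost by nickel = heat gained by ethylene glycol.
(69.3)(0.457)(110.6 − T) = (427.5)(2.33)(T − 20.7)
31.6701 (110.6 − T) = 996.075 (T − 20.7)
3502.7 − 31.6701 T = 996.075 T − 20619
24121.7 = 1027.7451 T
T = 23.47 °C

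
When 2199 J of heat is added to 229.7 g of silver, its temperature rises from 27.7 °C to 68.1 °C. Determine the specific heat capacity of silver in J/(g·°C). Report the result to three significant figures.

c = q / (m ΔT) = 2199 / (229.7 × 40.4)
c = 2199 / 9279.88 = 0.237 J/(g·°C)

c = 0.237 J/(g·°C)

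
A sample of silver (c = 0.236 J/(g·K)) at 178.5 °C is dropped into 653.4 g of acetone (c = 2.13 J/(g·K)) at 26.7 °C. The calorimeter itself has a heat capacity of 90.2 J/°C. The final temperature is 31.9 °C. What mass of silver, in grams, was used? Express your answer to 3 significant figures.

q_gained = (653.4 × 2.13 + 90.2) × (31.9 − 26.7) = 7706 J
q_lost = m × 0.236 × (178.5 − 31.9) = 34.5976 m
m = 7706 / 34.5976 = 223 g

m = 223 g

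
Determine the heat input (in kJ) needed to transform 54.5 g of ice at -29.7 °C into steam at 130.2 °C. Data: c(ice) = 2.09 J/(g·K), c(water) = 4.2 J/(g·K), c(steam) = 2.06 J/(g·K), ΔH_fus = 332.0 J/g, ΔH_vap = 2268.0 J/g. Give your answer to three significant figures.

q1 (heat ice -29.7→0.0 °C): 54.5 × 2.09 × 29.7 = 3383 J
q2 (melt at 0 °C): 54.5 × 332.0 = 18094 J
q3 (heat water 0.0→100.0 °C): 54.5 × 4.2 × 100.0 = 22890 J
q4 (vaporize at 100 °C): 54.5 × 2268.0 = 123606 J
q5 (heat steam 100.0→130.2 °C): 54.5 × 2.06 × 30.2 = 3391 J
Total: 3383 + 18094 + 22890 + 123606 + 3391 = 171364 J = 171 kJ

q = 171 kJ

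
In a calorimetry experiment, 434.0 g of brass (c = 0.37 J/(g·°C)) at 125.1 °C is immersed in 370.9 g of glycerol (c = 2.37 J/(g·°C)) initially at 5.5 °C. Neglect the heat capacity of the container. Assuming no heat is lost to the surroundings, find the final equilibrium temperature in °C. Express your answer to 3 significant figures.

T_f = 24.0 °C

Heat lost by brass = heat gained by glycerol.
(434.0)(0.37)(125.1 − T) = (370.9)(2.37)(T − 5.5)
160.58 (125.1 − T) = 879.033 (T − 5.5)
20089 − 160.58 T = 879.033 T − 4834.7
24923.7 = 1039.613 T
T = 23.97 °C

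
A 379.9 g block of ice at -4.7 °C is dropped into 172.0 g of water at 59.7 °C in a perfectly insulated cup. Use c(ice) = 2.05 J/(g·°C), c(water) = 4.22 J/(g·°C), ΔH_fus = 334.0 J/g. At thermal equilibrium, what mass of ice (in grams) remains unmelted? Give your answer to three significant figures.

m_ice remaining = 261 g

Heat to warm all ice to 0 °C: 379.9×2.05×4.7 = 3660.3 J
Heat released by water cooling to 0 °C: 172.0×4.22×59.7 = 43333 J
43333 J < 3660.3 + 379.9×334.0 = 130546.9 J, so not all ice melts; final T = 0 °C.
Heat left for melting: 43333 − 3660.3 = 39672.7 J
Mass melted = 39672.7 / 334.0 = 118.8 g
Ice remaining = 379.9 − 118.8 = 261.1 g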